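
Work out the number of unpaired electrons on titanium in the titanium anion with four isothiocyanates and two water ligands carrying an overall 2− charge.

2

Summing ligand charges against the −2 overall charge gives an oxidation state of +2 for titanium.
Ti sits in group 4, so the d-electron count is 4 − 2 = 2.
In an octahedral field the d² configuration is t₂g²e_g⁰ (only one arrangement possible), giving 2 unpaired electrons.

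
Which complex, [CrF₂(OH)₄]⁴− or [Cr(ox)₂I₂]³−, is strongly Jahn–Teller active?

[CrF₂(OH)₄]⁴−: Ligand charges: each fluoride is −1; each hydroxide is −1. With an overall charge of −4 the chromium centre must be in the +2 oxidation state. Group 6 minus oxidation state 2 gives a d⁴ configuration. Fluoride and hydroxide are weak-field ligands for a first-row metal, so the complex is high-spin. The t₂g³e_g¹ (high-spin) configuration has an unevenly filled e_g set; the Jahn–Teller theorem predicts a tetragonal distortion (typically axial elongation) to lift the degeneracy.
[Cr(ox)₂I₂]³−: Each oxalate is −2; each iodide is −1; balancing the −3 overall charge requires Cr(III). Chromium is a group-6 element; Cr(III) is therefore d³. The d³ configuration leaves the e_g set evenly filled (or empty) — no strong Jahn–Teller driving force.

[CrF₂(OH)₄]⁴−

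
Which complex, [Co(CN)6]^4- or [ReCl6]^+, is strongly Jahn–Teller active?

[Co(CN)6]^4-: Summing ligand charges against the −4 overall charge gives an oxidation state of +2 for cobalt. Group 9 minus oxidation state 2 gives a d⁷ configuration. Cyanide is a strong-field ligand (high in the spectrochemical series) for a first-row metal, so the complex is low-spin. The t₂g⁶e_g¹ (low-spin) configuration has an unevenly filled e_g set; the Jahn–Teller theorem predicts a tetragonal distortion (typically axial elongation) to lift the degeneracy.
[ReCl6]^+: Each chloride is −1; balancing the +1 overall charge requires Re(VII). Re sits in group 7, so the d-electron count is 7 − 7 = 0. The d⁰ configuration leaves the e_g set evenly filled (or empty) — no strong Jahn–Teller driving force.

[Co(CN)6]^4-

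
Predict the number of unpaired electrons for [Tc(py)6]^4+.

3

Ligand charges: pyridine is neutral. With an overall charge of +4 the technetium centre must be in the +4 oxidation state.
Technetium is a group-7 element; Tc(IV) is therefore d³.
In an octahedral field the d³ configuration is t₂g³e_g⁰ (only one arrangement possible), giving 3 unpaired electrons.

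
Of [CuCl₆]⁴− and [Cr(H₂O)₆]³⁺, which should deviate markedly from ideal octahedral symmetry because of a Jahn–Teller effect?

[CuCl₆]⁴−

[CuCl₆]⁴−: Each chloride is −1; balancing the −4 overall charge requires Cu(II). Copper is a group-11 element; Cu(II) is therefore d⁹. The t₂g⁶e_g³ configuration has an unevenly filled e_g set; the Jahn–Teller theorem predicts a tetragonal distortion (typically axial elongation) to lift the degeneracy.
[Cr(H₂O)₆]³⁺: Water is neutral; balancing the +3 overall charge requires Cr(III). Cr sits in group 6, so the d-electron count is 6 − 3 = 3. The d³ configuration leaves the e_g set evenly filled (or empty) — no strong Jahn–Teller driving force.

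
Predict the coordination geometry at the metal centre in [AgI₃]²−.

trigonal planar

Summing ligand charges against the −2 overall charge gives an oxidation state of +1 for silver.
Group 11 minus oxidation state 1 gives a d¹⁰ configuration.
With 3 monodentate ligands the coordination number is 3.
Three ligands around a d¹⁰ centre minimise repulsion in a trigonal-planar arrangement.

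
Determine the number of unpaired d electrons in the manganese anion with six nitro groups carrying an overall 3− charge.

Each nitro (N-bound nitrite) is −1; balancing the −3 overall charge requires Mn(III).
Manganese is a group-7 element; Mn(III) is therefore d⁴.
The spin state decides the count: Nitro (N-bound nitrite) is a strong-field ligand (high in the spectrochemical series) for a first-row metal, so the complex is low-spin.
An octahedral low-spin d⁴ ion is t₂g⁴e_g⁰, giving 2 unpaired electrons.

2 unpaired electrons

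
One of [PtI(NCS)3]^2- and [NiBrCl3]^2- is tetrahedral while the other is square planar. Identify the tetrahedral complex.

For [PtI(NCS)3]^2-: Each iodide is −1; each isothiocyanate is −1; balancing the −2 overall charge requires Pt(II). Pt sits in group 10, so the d-electron count is 10 − 2 = 8. A 5d d⁸ ion has a large crystal-field splitting; square planar leaves the high-energy d_{x²−y²} orbital empty and maximises CFSE. → square planar.
For [NiBrCl3]^2-: Ligand charges: each bromide is −1; each chloride is −1. With an overall charge of −2 the nickel centre must be in the +2 oxidation state. Group 10 minus oxidation state 2 gives a d⁸ configuration. Bromide and chloride are weak-field ligands. With weak-field ligands the CFSE gain from square planar is small, so a 3d d⁸ ion takes the sterically preferred tetrahedral geometry. → tetrahedral.

[NiBrCl3]^2-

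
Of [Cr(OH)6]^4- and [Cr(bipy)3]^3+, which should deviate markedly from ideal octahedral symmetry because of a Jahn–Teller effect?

[Cr(OH)6]^4-: Summing ligand charges against the −4 overall charge gives an oxidation state of +2 for chromium. Cr sits in group 6, so the d-electron count is 6 − 2 = 4. Hydroxide is a weak-field ligand for a first-row metal, so the complex is high-spin. The t₂g³e_g¹ (high-spin) configuration has an unevenly filled e_g set; the Jahn–Teller theorem predicts a tetragonal distortion (typically axial elongation) to lift the degeneracy.
[Cr(bipy)3]^3+: Ligand charges: 2,2′-bipyridine is neutral. With an overall charge of +3 the chromium centre must be in the +3 oxidation state. Group 6 minus oxidation state 3 gives a d³ configuration. The d³ configuration leaves the e_g set evenly filled (or empty) — no strong Jahn–Teller driving force.

[Cr(OH)6]^4-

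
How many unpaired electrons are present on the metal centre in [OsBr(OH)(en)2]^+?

Each bromide is −1; each hydroxide is −1; ethylenediamine is neutral; balancing the +1 overall charge requires Os(III).
Group 8 minus oxidation state 3 gives a d⁵ configuration.
Counting donor atoms: 1×bromide (monodentate) → 1 donor; 1×hydroxide (monodentate) → 1 donor; 2×ethylenediamine (bidentate) → 4 donors. Coordination number = 6.
The spin state decides the count: a 5d ion has a large Δₒ and is invariably low-spin.
An octahedral low-spin d⁵ ion is t₂g⁵e_g⁰, giving 1 unpaired electron.

1 unpaired electron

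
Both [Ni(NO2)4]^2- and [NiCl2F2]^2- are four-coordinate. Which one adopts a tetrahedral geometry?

[NiCl2F2]^2-

For [Ni(NO2)4]^2-: Summing ligand charges against the −2 overall charge gives an oxidation state of +2 for nickel. Group 10 minus oxidation state 2 gives a d⁸ configuration. Nitro (N-bound nitrite) is a strong-field ligand (high in the spectrochemical series). A 3d d⁸ ion with strong-field ligands gains enough CFSE to favour square planar over tetrahedral. → square planar.
For [NiCl2F2]^2-: Ligand charges: each chloride is −1; each fluoride is −1. With an overall charge of −2 the nickel centre must be in the +2 oxidation state. Ni sits in group 10, so the d-electron count is 10 − 2 = 8. Chloride and fluoride are weak-field ligands. With weak-field ligands the CFSE gain from square planar is small, so a 3d d⁸ ion takes the sterically preferred tetrahedral geometry. → tetrahedral.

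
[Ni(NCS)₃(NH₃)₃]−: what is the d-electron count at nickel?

Summing ligand charges against the −1 overall charge gives an oxidation state of +2 for nickel.
Group 10 minus oxidation state 2 gives a d⁸ configuration.

d8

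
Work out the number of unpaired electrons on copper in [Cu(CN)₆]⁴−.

Summing ligand charges against the −4 overall charge gives an oxidation state of +2 for copper.
Group 11 minus oxidation state 2 gives a d⁹ configuration.
In an octahedral field the d⁹ configuration is t₂g⁶e_g³ (only one arrangement possible), giving 1 unpaired electron.

1 unpaired electron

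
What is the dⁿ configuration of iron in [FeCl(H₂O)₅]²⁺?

d⁵

Each chloride is −1; water is neutral; balancing the +2 overall charge requires Fe(III).
Fe sits in group 8, so the d-electron count is 8 − 3 = 5.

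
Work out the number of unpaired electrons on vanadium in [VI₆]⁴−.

Each iodide is −1; balancing the −4 overall charge requires V(II).
V sits in group 5, so the d-electron count is 5 − 2 = 3.
In an octahedral field the d³ configuration is t₂g³e_g⁰ (only one arrangement possible), giving 3 unpaired electrons.

3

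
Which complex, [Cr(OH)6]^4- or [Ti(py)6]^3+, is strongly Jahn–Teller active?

[Cr(OH)6]^4-: Each hydroxide is −1; balancing the −4 overall charge requires Cr(II). Chromium is a group-6 element; Cr(II) is therefore d⁴. Hydroxide is a weak-field ligand for a first-row metal, so the complex is high-spin. The t₂g³e_g¹ (high-spin) configuration has an unevenly filled e_g set; the Jahn–Teller theorem predicts a tetragonal distortion (typically axial elongation) to lift the degeneracy.
[Ti(py)6]^3+: Ligand charges: pyridine is neutral. With an overall charge of +3 the titanium centre must be in the +3 oxidation state. Ti sits in group 4, so the d-electron count is 4 − 3 = 1. The d¹ configuration leaves the e_g set evenly filled (or empty) — no strong Jahn–Teller driving force.

[Cr(OH)6]^4-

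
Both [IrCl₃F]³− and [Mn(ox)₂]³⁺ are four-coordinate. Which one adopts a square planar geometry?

[IrCl₃F]³−

For [IrCl₃F]³−: Each chloride is −1; each fluoride is −1; balancing the −3 overall charge requires Ir(I). Iridium is a group-9 element; Ir(I) is therefore d⁸. A 5d d⁸ ion has a large crystal-field splitting; square planar leaves the high-energy d_{x²−y²} orbital empty and maximises CFSE. → square planar.
For [Mn(ox)₂]³⁺: Each oxalate is −2; balancing the +3 overall charge requires Mn(VII). Group 7 minus oxidation state 7 gives a d⁰ configuration. A d⁰ ion has no crystal-field stabilisation preference between square planar and tetrahedral, so four ligands adopt the sterically favoured tetrahedral geometry. → tetrahedral.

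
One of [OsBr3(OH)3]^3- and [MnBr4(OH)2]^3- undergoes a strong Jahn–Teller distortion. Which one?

[MnBr4(OH)2]^3-

[OsBr3(OH)3]^3-: Each bromide is −1; each hydroxide is −1; balancing the −3 overall charge requires Os(III). Osmium is a group-8 element; Os(III) is therefore d⁵. A 5d ion has a large Δₒ and is invariably low-spin. The d⁵ configuration leaves the e_g set evenly filled (or empty) — no strong Jahn–Teller driving force.
[MnBr4(OH)2]^3-: Each bromide is −1; each hydroxide is −1; balancing the −3 overall charge requires Mn(III). Manganese is a group-7 element; Mn(III) is therefore d⁴. Bromide and hydroxide are weak-field ligands for a first-row metal, so the complex is high-spin. The t₂g³e_g¹ (high-spin) configuration has an unevenly filled e_g set; the Jahn–Teller theorem predicts a tetragonal distortion (typically axial elongation) to lift the degeneracy.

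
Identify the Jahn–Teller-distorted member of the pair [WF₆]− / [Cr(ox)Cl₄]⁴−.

[WF₆]−: Ligand charges: each fluoride is −1. With an overall charge of −1 the tungsten centre must be in the +5 oxidation state. Tungsten is a group-6 element; W(V) is therefore d¹. The d¹ configuration leaves the e_g set evenly filled (or empty) — no strong Jahn–Teller driving force.
[Cr(ox)Cl₄]⁴−: Ligand charges: each oxalate is −2; each chloride is −1. With an overall charge of −4 the chromium centre must be in the +2 oxidation state. Chromium is a group-6 element; Cr(II) is therefore d⁴. Chloride and oxalate are weak-field ligands for a first-row metal, so the complex is high-spin. The t₂g³e_g¹ (high-spin) configuration has an unevenly filled e_g set; the Jahn–Teller theorem predicts a tetragonal distortion (typically axial elongation) to lift the degeneracy.

[Cr(ox)Cl₄]⁴−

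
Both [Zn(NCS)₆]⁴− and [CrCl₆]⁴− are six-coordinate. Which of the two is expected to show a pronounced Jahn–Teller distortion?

[CrCl₆]⁴−

[Zn(NCS)₆]⁴−: Ligand charges: each isothiocyanate is −1. With an overall charge of −4 the zinc centre must be in the +2 oxidation state. Group 12 minus oxidation state 2 gives a d¹⁰ configuration. The d¹⁰ configuration leaves the e_g set evenly filled (or empty) — no strong Jahn–Teller driving force.
[CrCl₆]⁴−: Summing ligand charges against the −4 overall charge gives an oxidation state of +2 for chromium. Chromium is a group-6 element; Cr(II) is therefore d⁴. Chloride is a weak-field ligand for a first-row metal, so the complex is high-spin. The t₂g³e_g¹ (high-spin) configuration has an unevenly filled e_g set; the Jahn–Teller theorem predicts a tetragonal distortion (typically axial elongation) to lift the degeneracy.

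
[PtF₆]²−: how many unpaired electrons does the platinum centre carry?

Ligand charges: each fluoride is −1. With an overall charge of −2 the platinum centre must be in the +4 oxidation state.
Platinum is a group-10 element; Pt(IV) is therefore d⁶.
The spin state decides the count: a 5d ion has a large Δₒ and is invariably low-spin.
An octahedral low-spin d⁶ ion is t₂g⁶e_g⁰, giving 0 unpaired electrons.

0 unpaired electrons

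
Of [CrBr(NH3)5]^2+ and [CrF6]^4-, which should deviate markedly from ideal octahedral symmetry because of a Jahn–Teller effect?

[CrBr(NH3)5]^2+: Each bromide is −1; ammonia is neutral; balancing the +2 overall charge requires Cr(III). Group 6 minus oxidation state 3 gives a d³ configuration. The d³ configuration leaves the e_g set evenly filled (or empty) — no strong Jahn–Teller driving force.
[CrF6]^4-: Each fluoride is −1; balancing the −4 overall charge requires Cr(II). Group 6 minus oxidation state 2 gives a d⁴ configuration. Fluoride is a weak-field ligand for a first-row metal, so the complex is high-spin. The t₂g³e_g¹ (high-spin) configuration has an unevenly filled e_g set; the Jahn–Teller theorem predicts a tetragonal distortion (typically axial elongation) to lift the degeneracy.

[CrF6]^4-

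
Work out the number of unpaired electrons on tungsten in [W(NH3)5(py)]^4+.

2 unpaired electrons

Ammonia is neutral; pyridine is neutral; balancing the +4 overall charge requires W(IV).
Group 6 minus oxidation state 4 gives a d² configuration.
In an octahedral field the d² configuration is t₂g²e_g⁰ (only one arrangement possible), giving 2 unpaired electrons.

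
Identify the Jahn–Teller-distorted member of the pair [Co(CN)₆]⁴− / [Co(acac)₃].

[Co(CN)₆]⁴−: Ligand charges: each cyanide is −1. With an overall charge of −4 the cobalt centre must be in the +2 oxidation state. Group 9 minus oxidation state 2 gives a d⁷ configuration. Cyanide is a strong-field ligand (high in the spectrochemical series) for a first-row metal, so the complex is low-spin. The t₂g⁶e_g¹ (low-spin) configuration has an unevenly filled e_g set; the Jahn–Teller theorem predicts a tetragonal distortion (typically axial elongation) to lift the degeneracy.
[Co(acac)₃]: Ligand charges: each acetylacetonate is −1. With an overall charge of 0 the cobalt centre must be in the +3 oxidation state. Co sits in group 9, so the d-electron count is 9 − 3 = 6. Co(III) has an exceptionally large octahedral splitting and is low-spin with essentially every ligand except fluoride. The d⁶ configuration leaves the e_g set evenly filled (or empty) — no strong Jahn–Teller driving force.

[Co(CN)₆]⁴−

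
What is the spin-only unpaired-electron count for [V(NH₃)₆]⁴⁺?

1 unpaired electron

Summing ligand charges against the +4 overall charge gives an oxidation state of +4 for vanadium.
Group 5 minus oxidation state 4 gives a d¹ configuration.
In an octahedral field the d¹ configuration is t₂g¹e_g⁰ (only one arrangement possible), giving 1 unpaired electron.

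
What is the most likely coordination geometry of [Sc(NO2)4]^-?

Each nitro (N-bound nitrite) is −1; balancing the −1 overall charge requires Sc(III).
Scandium is a group-3 element; Sc(III) is therefore d⁰.
Coordination number: 4.
A d⁰ ion has no crystal-field stabilisation preference between square planar and tetrahedral, so four ligands adopt the sterically favoured tetrahedral geometry.

tetrahedral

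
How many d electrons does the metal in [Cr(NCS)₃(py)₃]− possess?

d⁴

Each isothiocyanate is −1; pyridine is neutral; balancing the −1 overall charge requires Cr(II).
Chromium is a group-6 element; Cr(II) is therefore d⁴.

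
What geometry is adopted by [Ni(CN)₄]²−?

square planar

Each cyanide is −1; balancing the −2 overall charge requires Ni(II).
Ni sits in group 10, so the d-electron count is 10 − 2 = 8.
With 4 monodentate ligands the coordination number is 4.
Cyanide is a strong-field ligand (high in the spectrochemical series).
A 3d d⁸ ion with strong-field ligands gains enough CFSE to favour square planar over tetrahedral.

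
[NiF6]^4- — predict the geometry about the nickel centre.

octahedral

Each fluoride is −1; balancing the −4 overall charge requires Ni(II).
Group 10 minus oxidation state 2 gives a d⁸ configuration.
Coordination number: 6.
Six donors around a single metal centre give an octahedral coordination sphere.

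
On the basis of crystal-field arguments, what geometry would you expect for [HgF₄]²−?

Ligand charges: each fluoride is −1. With an overall charge of −2 the mercury centre must be in the +2 oxidation state.
Hg sits in group 12, so the d-electron count is 12 − 2 = 10.
Coordination number: 4.
A d¹⁰ ion has no crystal-field stabilisation preference between square planar and tetrahedral, so four ligands adopt the sterically favoured tetrahedral geometry.

tetrahedral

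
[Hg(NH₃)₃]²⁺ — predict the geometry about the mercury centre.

Summing ligand charges against the +2 overall charge gives an oxidation state of +2 for mercury.
Hg sits in group 12, so the d-electron count is 12 − 2 = 10.
Coordination number: 3.
Three ligands around a d¹⁰ centre minimise repulsion in a trigonal-planar arrangement.

trigonal planar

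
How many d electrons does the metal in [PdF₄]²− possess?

d⁸

Each fluoride is −1; balancing the −2 overall charge requires Pd(II).
Palladium is a group-10 element; Pd(II) is therefore d⁸.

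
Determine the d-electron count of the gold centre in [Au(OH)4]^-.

d⁸

Ligand charges: each hydroxide is −1. With an overall charge of −1 the gold centre must be in the +3 oxidation state.
Gold is a group-11 element; Au(III) is therefore d⁸.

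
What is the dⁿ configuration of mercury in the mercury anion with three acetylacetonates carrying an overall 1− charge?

d10

Summing ligand charges against the −1 overall charge gives an oxidation state of +2 for mercury.
Group 12 minus oxidation state 2 gives a d¹⁰ configuration.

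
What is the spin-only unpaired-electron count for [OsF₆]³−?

1

Summing ligand charges against the −3 overall charge gives an oxidation state of +3 for osmium.
Os sits in group 8, so the d-electron count is 8 − 3 = 5.
The spin state decides the count: a 5d ion has a large Δₒ and is invariably low-spin.
An octahedral low-spin d⁵ ion is t₂g⁵e_g⁰, giving 1 unpaired electron.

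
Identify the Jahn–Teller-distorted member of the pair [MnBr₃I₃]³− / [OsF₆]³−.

[MnBr₃I₃]³−

[MnBr₃I₃]³−: Summing ligand charges against the −3 overall charge gives an oxidation state of +3 for manganese. Mn sits in group 7, so the d-electron count is 7 − 3 = 4. Bromide and iodide are weak-field ligands for a first-row metal, so the complex is high-spin. The t₂g³e_g¹ (high-spin) configuration has an unevenly filled e_g set; the Jahn–Teller theorem predicts a tetragonal distortion (typically axial elongation) to lift the degeneracy.
[OsF₆]³−: Ligand charges: each fluoride is −1. With an overall charge of −3 the osmium centre must be in the +3 oxidation state. Os sits in group 8, so the d-electron count is 8 − 3 = 5. A 5d ion has a large Δₒ and is invariably low-spin. The d⁵ configuration leaves the e_g set evenly filled (or empty) — no strong Jahn–Teller driving force.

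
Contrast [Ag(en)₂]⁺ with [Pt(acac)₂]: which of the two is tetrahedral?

For [Ag(en)₂]⁺: Ligand charges: ethylenediamine is neutral. With an overall charge of +1 the silver centre must be in the +1 oxidation state. Ag sits in group 11, so the d-electron count is 11 − 1 = 10. A d¹⁰ ion has no crystal-field stabilisation preference between square planar and tetrahedral, so four ligands adopt the sterically favoured tetrahedral geometry. → tetrahedral.
For [Pt(acac)₂]: Summing ligand charges against the 0 overall charge gives an oxidation state of +2 for platinum. Group 10 minus oxidation state 2 gives a d⁸ configuration. A 5d d⁸ ion has a large crystal-field splitting; square planar leaves the high-energy d_{x²−y²} orbital empty and maximises CFSE. → square planar.

[Ag(en)₂]⁺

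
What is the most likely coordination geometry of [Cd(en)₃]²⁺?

octahedral

Ethylenediamine is neutral; balancing the +2 overall charge requires Cd(II).
Cadmium is a group-12 element; Cd(II) is therefore d¹⁰.
Counting donor atoms: 3×ethylenediamine (bidentate) → 6 donors. Coordination number = 6.
Six donors around a single metal centre give an octahedral coordination sphere.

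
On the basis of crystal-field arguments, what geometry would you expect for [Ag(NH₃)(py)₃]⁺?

Summing ligand charges against the +1 overall charge gives an oxidation state of +1 for silver.
Silver is a group-11 element; Ag(I) is therefore d¹⁰.
With 4 monodentate ligands the coordination number is 4.
A d¹⁰ ion has no crystal-field stabilisation preference between square planar and tetrahedral, so four ligands adopt the sterically favoured tetrahedral geometry.

tetrahedral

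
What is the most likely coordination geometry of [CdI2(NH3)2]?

Summing ligand charges against the 0 overall charge gives an oxidation state of +2 for cadmium.
Cadmium is a group-12 element; Cd(II) is therefore d¹⁰.
Coordination number: 4.
A d¹⁰ ion has no crystal-field stabilisation preference between square planar and tetrahedral, so four ligands adopt the sterically favoured tetrahedral geometry.

tetrahedral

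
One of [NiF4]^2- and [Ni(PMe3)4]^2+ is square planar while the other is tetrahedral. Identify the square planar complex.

For [NiF4]^2-: Ligand charges: each fluoride is −1. With an overall charge of −2 the nickel centre must be in the +2 oxidation state. Nickel is a group-10 element; Ni(II) is therefore d⁸. Fluoride is a weak-field ligand. With weak-field ligands the CFSE gain from square planar is small, so a 3d d⁸ ion takes the sterically preferred tetrahedral geometry. → tetrahedral.
For [Ni(PMe3)4]^2+: Summing ligand charges against the +2 overall charge gives an oxidation state of +2 for nickel. Ni sits in group 10, so the d-electron count is 10 − 2 = 8. Trimethylphosphine is a strong-field ligand (high in the spectrochemical series). A 3d d⁸ ion with strong-field ligands gains enough CFSE to favour square planar over tetrahedral. → square planar.

[Ni(PMe3)4]^2+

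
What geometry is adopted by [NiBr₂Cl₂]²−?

Ligand charges: each bromide is −1; each chloride is −1. With an overall charge of −2 the nickel centre must be in the +2 oxidation state.
Group 10 minus oxidation state 2 gives a d⁸ configuration.
Coordination number: 4.
Bromide and chloride are weak-field ligands.
With weak-field ligands the CFSE gain from square planar is small, so a 3d d⁸ ion takes the sterically preferred tetrahedral geometry.

tetrahedral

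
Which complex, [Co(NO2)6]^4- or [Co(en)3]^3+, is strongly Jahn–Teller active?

[Co(NO2)6]^4-

[Co(NO2)6]^4-: Summing ligand charges against the −4 overall charge gives an oxidation state of +2 for cobalt. Cobalt is a group-9 element; Co(II) is therefore d⁷. Nitro (N-bound nitrite) is a strong-field ligand (high in the spectrochemical series) for a first-row metal, so the complex is low-spin. The t₂g⁶e_g¹ (low-spin) configuration has an unevenly filled e_g set; the Jahn–Teller theorem predicts a tetragonal distortion (typically axial elongation) to lift the degeneracy.
[Co(en)3]^3+: Summing ligand charges against the +3 overall charge gives an oxidation state of +3 for cobalt. Cobalt is a group-9 element; Co(III) is therefore d⁶. Co(III) has an exceptionally large octahedral splitting and is low-spin with essentially every ligand except fluoride. The d⁶ configuration leaves the e_g set evenly filled (or empty) — no strong Jahn–Teller driving force.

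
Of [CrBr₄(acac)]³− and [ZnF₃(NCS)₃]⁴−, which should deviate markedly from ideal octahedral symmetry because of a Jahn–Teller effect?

[CrBr₄(acac)]³−

[CrBr₄(acac)]³−: Ligand charges: each bromide is −1; each acetylacetonate is −1. With an overall charge of −3 the chromium centre must be in the +2 oxidation state. Group 6 minus oxidation state 2 gives a d⁴ configuration. Acetylacetonate and bromide are weak-field ligands for a first-row metal, so the complex is high-spin. The t₂g³e_g¹ (high-spin) configuration has an unevenly filled e_g set; the Jahn–Teller theorem predicts a tetragonal distortion (typically axial elongation) to lift the degeneracy.
[ZnF₃(NCS)₃]⁴−: Summing ligand charges against the −4 overall charge gives an oxidation state of +2 for zinc. Group 12 minus oxidation state 2 gives a d¹⁰ configuration. The d¹⁰ configuration leaves the e_g set evenly filled (or empty) — no strong Jahn–Teller driving force.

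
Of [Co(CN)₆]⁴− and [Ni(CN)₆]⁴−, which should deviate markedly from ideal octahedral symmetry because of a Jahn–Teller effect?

[Co(CN)₆]⁴−

[Co(CN)₆]⁴−: Summing ligand charges against the −4 overall charge gives an oxidation state of +2 for cobalt. Group 9 minus oxidation state 2 gives a d⁷ configuration. Cyanide is a strong-field ligand (high in the spectrochemical series) for a first-row metal, so the complex is low-spin. The t₂g⁶e_g¹ (low-spin) configuration has an unevenly filled e_g set; the Jahn–Teller theorem predicts a tetragonal distortion (typically axial elongation) to lift the degeneracy.
[Ni(CN)₆]⁴−: Summing ligand charges against the −4 overall charge gives an oxidation state of +2 for nickel. Nickel is a group-10 element; Ni(II) is therefore d⁸. The d⁸ configuration leaves the e_g set evenly filled (or empty) — no strong Jahn–Teller driving force.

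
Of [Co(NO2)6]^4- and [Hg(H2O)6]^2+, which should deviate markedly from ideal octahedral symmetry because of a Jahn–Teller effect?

[Co(NO2)6]^4-: Each nitro (N-bound nitrite) is −1; balancing the −4 overall charge requires Co(II). Group 9 minus oxidation state 2 gives a d⁷ configuration. Nitro (N-bound nitrite) is a strong-field ligand (high in the spectrochemical series) for a first-row metal, so the complex is low-spin. The t₂g⁶e_g¹ (low-spin) configuration has an unevenly filled e_g set; the Jahn–Teller theorem predicts a tetragonal distortion (typically axial elongation) to lift the degeneracy.
[Hg(H2O)6]^2+: Ligand charges: water is neutral. With an overall charge of +2 the mercury centre must be in the +2 oxidation state. Hg sits in group 12, so the d-electron count is 12 − 2 = 10. The d¹⁰ configuration leaves the e_g set evenly filled (or empty) — no strong Jahn–Teller driving force.

[Co(NO2)6]^4-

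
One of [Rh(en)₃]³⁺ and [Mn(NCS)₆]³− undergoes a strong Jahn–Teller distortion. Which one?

[Rh(en)₃]³⁺: Ethylenediamine is neutral; balancing the +3 overall charge requires Rh(III). Rh sits in group 9, so the d-electron count is 9 − 3 = 6. A 4d ion has a large Δₒ and is invariably low-spin. The d⁶ configuration leaves the e_g set evenly filled (or empty) — no strong Jahn–Teller driving force.
[Mn(NCS)₆]³−: Each isothiocyanate is −1; balancing the −3 overall charge requires Mn(III). Group 7 minus oxidation state 3 gives a d⁴ configuration. Isothiocyanate is a weak-field ligand for a first-row metal, so the complex is high-spin. The t₂g³e_g¹ (high-spin) configuration has an unevenly filled e_g set; the Jahn–Teller theorem predicts a tetragonal distortion (typically axial elongation) to lift the degeneracy.

[Mn(NCS)₆]³−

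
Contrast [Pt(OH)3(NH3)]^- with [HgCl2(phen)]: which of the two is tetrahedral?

For [Pt(OH)3(NH3)]^-: Summing ligand charges against the −1 overall charge gives an oxidation state of +2 for platinum. Pt sits in group 10, so the d-electron count is 10 − 2 = 8. A 5d d⁸ ion has a large crystal-field splitting; square planar leaves the high-energy d_{x²−y²} orbital empty and maximises CFSE. → square planar.
For [HgCl2(phen)]: Ligand charges: each chloride is −1; 1,10-phenanthroline is neutral. With an overall charge of 0 the mercury centre must be in the +2 oxidation state. Mercury is a group-12 element; Hg(II) is therefore d¹⁰. A d¹⁰ ion has no crystal-field stabilisation preference between square planar and tetrahedral, so four ligands adopt the sterically favoured tetrahedral geometry. → tetrahedral.

[HgCl2(phen)]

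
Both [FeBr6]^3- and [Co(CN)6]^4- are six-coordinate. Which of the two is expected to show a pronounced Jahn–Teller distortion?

[Co(CN)6]^4-

[FeBr6]^3-: Summing ligand charges against the −3 overall charge gives an oxidation state of +3 for iron. Iron is a group-8 element; Fe(III) is therefore d⁵. Bromide is a weak-field ligand for a first-row metal, so the complex is high-spin. The d⁵ configuration leaves the e_g set evenly filled (or empty) — no strong Jahn–Teller driving force.
[Co(CN)6]^4-: Summing ligand charges against the −4 overall charge gives an oxidation state of +2 for cobalt. Group 9 minus oxidation state 2 gives a d⁷ configuration. Cyanide is a strong-field ligand (high in the spectrochemical series) for a first-row metal, so the complex is low-spin. The t₂g⁶e_g¹ (low-spin) configuration has an unevenly filled e_g set; the Jahn–Teller theorem predicts a tetragonal distortion (typically axial elongation) to lift the degeneracy.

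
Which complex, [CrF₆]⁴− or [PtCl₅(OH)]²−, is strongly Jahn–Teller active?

[CrF₆]⁴−: Ligand charges: each fluoride is −1. With an overall charge of −4 the chromium centre must be in the +2 oxidation state. Group 6 minus oxidation state 2 gives a d⁴ configuration. Fluoride is a weak-field ligand for a first-row metal, so the complex is high-spin. The t₂g³e_g¹ (high-spin) configuration has an unevenly filled e_g set; the Jahn–Teller theorem predicts a tetragonal distortion (typically axial elongation) to lift the degeneracy.
[PtCl₅(OH)]²−: Summing ligand charges against the −2 overall charge gives an oxidation state of +4 for platinum. Group 10 minus oxidation state 4 gives a d⁶ configuration. A 5d ion has a large Δₒ and is invariably low-spin. The d⁶ configuration leaves the e_g set evenly filled (or empty) — no strong Jahn–Teller driving force.

[CrF₆]⁴−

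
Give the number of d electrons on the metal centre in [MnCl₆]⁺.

Ligand charges: each chloride is −1. With an overall charge of +1 the manganese centre must be in the +7 oxidation state.
Manganese is a group-7 element; Mn(VII) is therefore d⁰.

d0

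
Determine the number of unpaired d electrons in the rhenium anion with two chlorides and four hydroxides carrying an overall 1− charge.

2

Ligand charges: each chloride is −1; each hydroxide is −1. With an overall charge of −1 the rhenium centre must be in the +5 oxidation state.
Rhenium is a group-7 element; Re(V) is therefore d².
In an octahedral field the d² configuration is t₂g²e_g⁰ (only one arrangement possible), giving 2 unpaired electrons.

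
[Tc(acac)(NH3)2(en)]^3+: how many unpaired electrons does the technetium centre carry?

Each acetylacetonate is −1; ammonia is neutral; ethylenediamine is neutral; balancing the +3 overall charge requires Tc(IV).
Tc sits in group 7, so the d-electron count is 7 − 4 = 3.
Counting donor atoms: 1×acetylacetonate (bidentate) → 2 donors; 2×ammonia (monodentate) → 2 donors; 1×ethylenediamine (bidentate) → 2 donors. Coordination number = 6.
In an octahedral field the d³ configuration is t₂g³e_g⁰ (only one arrangement possible), giving 3 unpaired electrons.

3 unpaired electrons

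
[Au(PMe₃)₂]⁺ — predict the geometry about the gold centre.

linear

Ligand charges: trimethylphosphine is neutral. With an overall charge of +1 the gold centre must be in the +1 oxidation state.
Gold is a group-11 element; Au(I) is therefore d¹⁰.
Coordination number: 2.
A d¹⁰ ion with only two ligands adopts a linear arrangement (sp hybridisation; no CFSE preference).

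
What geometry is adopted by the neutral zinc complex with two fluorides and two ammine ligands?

Each fluoride is −1; ammonia is neutral; balancing the 0 overall charge requires Zn(II).
Zn sits in group 12, so the d-electron count is 12 − 2 = 10.
With 4 monodentate ligands the coordination number is 4.
A d¹⁰ ion has no crystal-field stabilisation preference between square planar and tetrahedral, so four ligands adopt the sterically favoured tetrahedral geometry.

tetrahedral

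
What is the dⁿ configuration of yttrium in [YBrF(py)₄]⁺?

Ligand charges: each bromide is −1; each fluoride is −1; pyridine is neutral. With an overall charge of +1 the yttrium centre must be in the +3 oxidation state.
Yttrium is a group-3 element; Y(III) is therefore d⁰.

d⁰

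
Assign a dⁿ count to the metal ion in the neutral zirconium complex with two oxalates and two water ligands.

d0

Ligand charges: each oxalate is −2; water is neutral. With an overall charge of 0 the zirconium centre must be in the +4 oxidation state.
Group 4 minus oxidation state 4 gives a d⁰ configuration.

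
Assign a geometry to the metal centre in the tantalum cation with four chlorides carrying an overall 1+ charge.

Summing ligand charges against the +1 overall charge gives an oxidation state of +5 for tantalum.
Ta sits in group 5, so the d-electron count is 5 − 5 = 0.
With 4 monodentate ligands the coordination number is 4.
A d⁰ ion has no crystal-field stabilisation preference between square planar and tetrahedral, so four ligands adopt the sterically favoured tetrahedral geometry.

tetrahedral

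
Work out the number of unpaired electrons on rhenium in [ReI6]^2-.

Each iodide is −1; balancing the −2 overall charge requires Re(IV).
Re sits in group 7, so the d-electron count is 7 − 4 = 3.
In an octahedral field the d³ configuration is t₂g³e_g⁰ (only one arrangement possible), giving 3 unpaired electrons.

3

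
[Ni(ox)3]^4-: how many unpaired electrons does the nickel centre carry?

Ligand charges: each oxalate is −2. With an overall charge of −4 the nickel centre must be in the +2 oxidation state.
Nickel is a group-10 element; Ni(II) is therefore d⁸.
Counting donor atoms: 3×oxalate (bidentate) → 6 donors. Coordination number = 6.
In an octahedral field the d⁸ configuration is t₂g⁶e_g² (only one arrangement possible), giving 2 unpaired electrons.

2 unpaired electrons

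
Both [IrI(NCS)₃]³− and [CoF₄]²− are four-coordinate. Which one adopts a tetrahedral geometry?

For [IrI(NCS)₃]³−: Each iodide is −1; each isothiocyanate is −1; balancing the −3 overall charge requires Ir(I). Group 9 minus oxidation state 1 gives a d⁸ configuration. A 5d d⁸ ion has a large crystal-field splitting; square planar leaves the high-energy d_{x²−y²} orbital empty and maximises CFSE. → square planar.
For [CoF₄]²−: Each fluoride is −1; balancing the −2 overall charge requires Co(II). Cobalt is a group-9 element; Co(II) is therefore d⁷. For a high-spin 3d d⁷ ion with weak-field ligands the small Δₜ gives little square-planar CFSE advantage, so four ligands adopt the sterically favoured tetrahedral geometry. → tetrahedral.

[CoF₄]²−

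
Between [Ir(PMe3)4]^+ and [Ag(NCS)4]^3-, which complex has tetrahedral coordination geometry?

For [Ir(PMe3)4]^+: Ligand charges: trimethylphosphine is neutral. With an overall charge of +1 the iridium centre must be in the +1 oxidation state. Iridium is a group-9 element; Ir(I) is therefore d⁸. A 5d d⁸ ion has a large crystal-field splitting; square planar leaves the high-energy d_{x²−y²} orbital empty and maximises CFSE. → square planar.
For [Ag(NCS)4]^3-: Summing ligand charges against the −3 overall charge gives an oxidation state of +1 for silver. Group 11 minus oxidation state 1 gives a d¹⁰ configuration. A d¹⁰ ion has no crystal-field stabilisation preference between square planar and tetrahedral, so four ligands adopt the sterically favoured tetrahedral geometry. → tetrahedral.

[Ag(NCS)4]^3-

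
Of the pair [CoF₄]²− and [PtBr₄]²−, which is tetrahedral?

[CoF₄]²−

For [CoF₄]²−: Ligand charges: each fluoride is −1. With an overall charge of −2 the cobalt centre must be in the +2 oxidation state. Group 9 minus oxidation state 2 gives a d⁷ configuration. For a high-spin 3d d⁷ ion with weak-field ligands the small Δₜ gives little square-planar CFSE advantage, so four ligands adopt the sterically favoured tetrahedral geometry. → tetrahedral.
For [PtBr₄]²−: Ligand charges: each bromide is −1. With an overall charge of −2 the platinum centre must be in the +2 oxidation state. Group 10 minus oxidation state 2 gives a d⁸ configuration. A 5d d⁸ ion has a large crystal-field splitting; square planar leaves the high-energy d_{x²−y²} orbital empty and maximises CFSE. → square planar.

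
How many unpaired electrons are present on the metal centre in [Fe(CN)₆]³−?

1

Each cyanide is −1; balancing the −3 overall charge requires Fe(III).
Group 8 minus oxidation state 3 gives a d⁵ configuration.
The spin state decides the count: Cyanide is a strong-field ligand (high in the spectrochemical series) for a first-row metal, so the complex is low-spin.
An octahedral low-spin d⁵ ion is t₂g⁵e_g⁰, giving 1 unpaired electron.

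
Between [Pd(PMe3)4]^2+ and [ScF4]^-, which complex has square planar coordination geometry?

For [Pd(PMe3)4]^2+: Ligand charges: trimethylphosphine is neutral. With an overall charge of +2 the palladium centre must be in the +2 oxidation state. Pd sits in group 10, so the d-electron count is 10 − 2 = 8. A 4d d⁸ ion has a large crystal-field splitting; square planar leaves the high-energy d_{x²−y²} orbital empty and maximises CFSE. → square planar.
For [ScF4]^-: Ligand charges: each fluoride is −1. With an overall charge of −1 the scandium centre must be in the +3 oxidation state. Scandium is a group-3 element; Sc(III) is therefore d⁰. A d⁰ ion has no crystal-field stabilisation preference between square planar and tetrahedral, so four ligands adopt the sterically favoured tetrahedral geometry. → tetrahedral.

[Pd(PMe3)4]^2+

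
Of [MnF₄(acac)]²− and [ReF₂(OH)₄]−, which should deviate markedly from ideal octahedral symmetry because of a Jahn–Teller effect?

[MnF₄(acac)]²−

[MnF₄(acac)]²−: Summing ligand charges against the −2 overall charge gives an oxidation state of +3 for manganese. Mn sits in group 7, so the d-electron count is 7 − 3 = 4. Acetylacetonate and fluoride are weak-field ligands for a first-row metal, so the complex is high-spin. The t₂g³e_g¹ (high-spin) configuration has an unevenly filled e_g set; the Jahn–Teller theorem predicts a tetragonal distortion (typically axial elongation) to lift the degeneracy.
[ReF₂(OH)₄]−: Each fluoride is −1; each hydroxide is −1; balancing the −1 overall charge requires Re(V). Re sits in group 7, so the d-electron count is 7 − 5 = 2. The d² configuration leaves the e_g set evenly filled (or empty) — no strong Jahn–Teller driving force.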